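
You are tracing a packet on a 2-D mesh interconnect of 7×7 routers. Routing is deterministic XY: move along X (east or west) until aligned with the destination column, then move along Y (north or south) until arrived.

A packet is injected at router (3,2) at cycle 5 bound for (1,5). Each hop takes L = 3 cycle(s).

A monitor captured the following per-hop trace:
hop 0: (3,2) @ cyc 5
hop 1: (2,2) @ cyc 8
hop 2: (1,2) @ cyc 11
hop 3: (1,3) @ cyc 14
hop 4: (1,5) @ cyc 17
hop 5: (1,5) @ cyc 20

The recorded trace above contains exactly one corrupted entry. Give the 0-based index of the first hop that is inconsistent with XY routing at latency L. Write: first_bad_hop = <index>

check 1→ d=(-1,0) cyc+3: ok
check 2→ d=(-1,0) cyc+3: ok
check 3→ d=(0,1) cyc+3: ok
check 4→ d=(0,2) cyc+3: BAD: non-unit step

first_bad_hop = 4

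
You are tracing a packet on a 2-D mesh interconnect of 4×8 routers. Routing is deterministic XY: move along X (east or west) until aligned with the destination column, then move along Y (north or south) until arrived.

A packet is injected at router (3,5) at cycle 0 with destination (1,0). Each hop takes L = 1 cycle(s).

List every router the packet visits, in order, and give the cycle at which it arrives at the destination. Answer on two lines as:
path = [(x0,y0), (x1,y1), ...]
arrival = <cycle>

path = [(3,5), (2,5), (1,5), (1,4), (1,3), (1,2), (1,1), (1,0)]
arrival = 7

  0. router=(3,5) cycle=0 (inject)
  1. router=(2,5) cycle=1 dir=W
  2. router=(1,5) cycle=2 dir=W
  3. router=(1,4) cycle=3 dir=S
  4. router=(1,3) cycle=4 dir=S
  5. router=(1,2) cycle=5 dir=S
  6. router=(1,1) cycle=6 dir=S
  7. router=(1,0) cycle=7 dir=S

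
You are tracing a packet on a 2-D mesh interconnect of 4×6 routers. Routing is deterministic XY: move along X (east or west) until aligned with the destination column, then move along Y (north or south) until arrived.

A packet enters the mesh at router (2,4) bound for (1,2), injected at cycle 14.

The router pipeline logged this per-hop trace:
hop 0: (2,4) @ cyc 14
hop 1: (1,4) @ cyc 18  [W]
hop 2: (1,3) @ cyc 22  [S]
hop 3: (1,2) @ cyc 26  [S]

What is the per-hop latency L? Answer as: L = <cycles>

Between hops 0 and 1 the cycle counter advances 18 − 14 = 4.
One hop costs L cycles, so L = 4.

L = 4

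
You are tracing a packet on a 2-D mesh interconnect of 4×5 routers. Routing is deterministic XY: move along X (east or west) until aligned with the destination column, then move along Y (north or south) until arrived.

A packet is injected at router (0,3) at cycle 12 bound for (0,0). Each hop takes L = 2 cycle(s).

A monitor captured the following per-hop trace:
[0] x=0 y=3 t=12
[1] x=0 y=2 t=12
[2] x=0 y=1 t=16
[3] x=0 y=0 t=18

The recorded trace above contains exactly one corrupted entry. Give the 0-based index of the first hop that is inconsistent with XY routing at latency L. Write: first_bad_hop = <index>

first_bad_hop = 1

hop 1: step (+0,-1), +0 cyc — BAD: Δcyc=0≠L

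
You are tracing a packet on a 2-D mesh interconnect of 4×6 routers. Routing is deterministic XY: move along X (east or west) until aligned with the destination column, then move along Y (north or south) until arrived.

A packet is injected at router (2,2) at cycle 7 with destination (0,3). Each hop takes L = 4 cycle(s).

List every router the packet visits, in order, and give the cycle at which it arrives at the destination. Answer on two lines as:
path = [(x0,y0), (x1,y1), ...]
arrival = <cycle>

hop 0: (2,2) @ cyc 7
hop 1: (1,2) @ cyc 11  [W]
hop 2: (0,2) @ cyc 15  [W]
hop 3: (0,3) @ cyc 19  [N]

path = [(2,2), (1,2), (0,2), (0,3)]
arrival = 19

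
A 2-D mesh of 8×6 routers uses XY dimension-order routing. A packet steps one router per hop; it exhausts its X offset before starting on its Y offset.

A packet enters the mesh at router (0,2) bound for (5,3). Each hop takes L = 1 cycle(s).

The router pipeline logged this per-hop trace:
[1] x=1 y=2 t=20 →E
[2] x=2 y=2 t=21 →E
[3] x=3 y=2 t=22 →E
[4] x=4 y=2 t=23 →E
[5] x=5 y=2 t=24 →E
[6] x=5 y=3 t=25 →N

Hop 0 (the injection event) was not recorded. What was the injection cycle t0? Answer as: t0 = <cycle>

Hop 1 reached at cycle 20; hop k is at t0 + k·L.
So t0 = 20 − 1·1 = 19.

t0 = 19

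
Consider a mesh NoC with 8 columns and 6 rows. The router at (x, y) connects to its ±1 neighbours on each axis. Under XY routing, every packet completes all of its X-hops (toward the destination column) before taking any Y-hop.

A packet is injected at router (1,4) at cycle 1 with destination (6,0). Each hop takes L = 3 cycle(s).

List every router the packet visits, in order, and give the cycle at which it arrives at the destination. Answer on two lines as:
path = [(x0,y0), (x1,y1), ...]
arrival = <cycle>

path = [(1,4), (2,4), (3,4), (4,4), (5,4), (6,4), (6,3), (6,2), (6,1), (6,0)]
arrival = 28

hop 0: (1,4) @ cyc 1
hop 1: (2,4) @ cyc 4  [E]
hop 2: (3,4) @ cyc 7  [E]
hop 3: (4,4) @ cyc 10  [E]
hop 4: (5,4) @ cyc 13  [E]
hop 5: (6,4) @ cyc 16  [E]
hop 6: (6,3) @ cyc 19  [S]
hop 7: (6,2) @ cyc 22  [S]
hop 8: (6,1) @ cyc 25  [S]
hop 9: (6,0) @ cyc 28  [S]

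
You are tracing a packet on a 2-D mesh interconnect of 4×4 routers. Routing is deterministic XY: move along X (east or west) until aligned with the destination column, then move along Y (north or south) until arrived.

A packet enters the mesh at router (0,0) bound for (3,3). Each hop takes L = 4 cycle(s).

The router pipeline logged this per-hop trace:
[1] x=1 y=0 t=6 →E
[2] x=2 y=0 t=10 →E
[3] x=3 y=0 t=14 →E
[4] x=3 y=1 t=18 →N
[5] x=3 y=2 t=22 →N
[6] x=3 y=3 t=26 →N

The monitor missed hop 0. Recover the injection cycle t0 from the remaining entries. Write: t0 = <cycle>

At hop 1 the cycle is 6; in general cyc_k = t0 + kL.
Subtract one hop: t0 = 6 − 4 = 2.

t0 = 2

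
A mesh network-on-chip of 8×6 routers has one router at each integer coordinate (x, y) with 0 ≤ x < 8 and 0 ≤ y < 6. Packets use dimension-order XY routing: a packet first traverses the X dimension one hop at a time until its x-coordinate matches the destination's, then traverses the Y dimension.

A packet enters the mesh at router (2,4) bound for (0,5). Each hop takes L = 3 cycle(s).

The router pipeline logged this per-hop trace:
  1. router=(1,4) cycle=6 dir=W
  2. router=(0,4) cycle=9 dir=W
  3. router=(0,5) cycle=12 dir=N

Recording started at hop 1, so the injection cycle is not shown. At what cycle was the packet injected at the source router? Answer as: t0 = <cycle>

Hop 1 reached at cycle 6; hop k is at t0 + k·L.
t0 = cyc[1] − L = 6 − 3 = 3.

t0 = 3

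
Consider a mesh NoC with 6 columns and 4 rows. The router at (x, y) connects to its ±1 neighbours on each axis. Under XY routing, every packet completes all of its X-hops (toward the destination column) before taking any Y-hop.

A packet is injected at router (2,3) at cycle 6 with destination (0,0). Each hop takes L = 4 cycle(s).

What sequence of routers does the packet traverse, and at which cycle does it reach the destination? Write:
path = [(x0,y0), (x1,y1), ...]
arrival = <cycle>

path = [(2,3), (1,3), (0,3), (0,2), (0,1), (0,0)]
arrival = 26

[0] x=2 y=3 t=6
[1] x=1 y=3 t=10 →W
[2] x=0 y=3 t=14 →W
[3] x=0 y=2 t=18 →S
[4] x=0 y=1 t=22 →S
[5] x=0 y=0 t=26 →S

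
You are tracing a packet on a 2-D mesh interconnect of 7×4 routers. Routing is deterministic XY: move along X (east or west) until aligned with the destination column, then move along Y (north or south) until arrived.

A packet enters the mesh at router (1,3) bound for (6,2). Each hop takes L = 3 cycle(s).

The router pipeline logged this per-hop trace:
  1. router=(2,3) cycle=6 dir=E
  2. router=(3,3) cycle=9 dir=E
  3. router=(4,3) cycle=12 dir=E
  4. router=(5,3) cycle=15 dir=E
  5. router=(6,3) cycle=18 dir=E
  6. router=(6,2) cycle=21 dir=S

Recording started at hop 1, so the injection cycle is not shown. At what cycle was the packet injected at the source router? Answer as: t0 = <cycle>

At hop 1 the cycle is 6; in general cyc_k = t0 + kL.
t0 = cyc[1] − L = 6 − 3 = 3.

t0 = 3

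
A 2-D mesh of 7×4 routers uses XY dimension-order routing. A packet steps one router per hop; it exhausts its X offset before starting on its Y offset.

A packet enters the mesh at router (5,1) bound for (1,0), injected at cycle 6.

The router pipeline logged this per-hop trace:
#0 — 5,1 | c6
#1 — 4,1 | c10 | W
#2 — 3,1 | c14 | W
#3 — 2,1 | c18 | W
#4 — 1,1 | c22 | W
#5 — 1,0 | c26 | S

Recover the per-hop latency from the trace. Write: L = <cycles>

L = 4

Between hops 0 and 1 the cycle counter advances 10 − 6 = 4.
Each hop adds L, hence L = 4.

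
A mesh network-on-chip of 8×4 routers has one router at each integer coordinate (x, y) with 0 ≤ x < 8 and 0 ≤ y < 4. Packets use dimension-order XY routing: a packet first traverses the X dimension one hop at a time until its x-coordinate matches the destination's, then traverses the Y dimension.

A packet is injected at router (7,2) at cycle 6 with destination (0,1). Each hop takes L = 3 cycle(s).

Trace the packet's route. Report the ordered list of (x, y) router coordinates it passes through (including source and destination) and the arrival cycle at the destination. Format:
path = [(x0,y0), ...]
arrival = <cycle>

[0] x=7 y=2 t=6
[1] x=6 y=2 t=9 →W
[2] x=5 y=2 t=12 →W
[3] x=4 y=2 t=15 →W
[4] x=3 y=2 t=18 →W
[5] x=2 y=2 t=21 →W
[6] x=1 y=2 t=24 →W
[7] x=0 y=2 t=27 →W
[8] x=0 y=1 t=30 →S

path = [(7,2), (6,2), (5,2), (4,2), (3,2), (2,2), (1,2), (0,2), (0,1)]
arrival = 30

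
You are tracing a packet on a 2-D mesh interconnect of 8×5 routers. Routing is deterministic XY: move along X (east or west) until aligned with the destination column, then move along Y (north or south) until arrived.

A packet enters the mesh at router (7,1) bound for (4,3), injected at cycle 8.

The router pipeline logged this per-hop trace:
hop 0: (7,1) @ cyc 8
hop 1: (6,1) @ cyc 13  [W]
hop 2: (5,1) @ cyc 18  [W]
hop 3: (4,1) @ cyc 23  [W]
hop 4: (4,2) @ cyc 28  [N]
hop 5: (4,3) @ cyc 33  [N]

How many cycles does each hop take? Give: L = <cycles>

cyc[1] − cyc[0] = 13 − 8 = 5.
One hop costs L cycles, so L = 5.

L = 5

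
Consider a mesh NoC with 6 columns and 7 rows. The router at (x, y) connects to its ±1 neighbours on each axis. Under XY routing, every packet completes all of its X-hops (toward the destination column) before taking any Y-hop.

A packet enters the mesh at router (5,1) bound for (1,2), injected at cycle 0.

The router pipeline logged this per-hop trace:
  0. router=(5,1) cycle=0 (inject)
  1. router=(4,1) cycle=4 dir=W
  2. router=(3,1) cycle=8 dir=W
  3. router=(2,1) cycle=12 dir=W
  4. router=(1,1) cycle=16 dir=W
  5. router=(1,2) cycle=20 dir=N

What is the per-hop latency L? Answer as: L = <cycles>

cyc[1] − cyc[0] = 4 − 0 = 4.
That increment is L by definition: L = 4.

L = 4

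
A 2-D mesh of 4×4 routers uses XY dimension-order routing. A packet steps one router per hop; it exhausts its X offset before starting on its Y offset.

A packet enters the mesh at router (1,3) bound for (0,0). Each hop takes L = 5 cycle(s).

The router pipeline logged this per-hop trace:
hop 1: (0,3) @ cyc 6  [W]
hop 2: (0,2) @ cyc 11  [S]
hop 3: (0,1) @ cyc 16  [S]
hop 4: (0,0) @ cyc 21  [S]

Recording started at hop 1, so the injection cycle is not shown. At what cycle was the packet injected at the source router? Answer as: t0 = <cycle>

t0 = 1

The first recorded entry is hop 1 at cycle 6.
Therefore t0 = 6 − L = 1.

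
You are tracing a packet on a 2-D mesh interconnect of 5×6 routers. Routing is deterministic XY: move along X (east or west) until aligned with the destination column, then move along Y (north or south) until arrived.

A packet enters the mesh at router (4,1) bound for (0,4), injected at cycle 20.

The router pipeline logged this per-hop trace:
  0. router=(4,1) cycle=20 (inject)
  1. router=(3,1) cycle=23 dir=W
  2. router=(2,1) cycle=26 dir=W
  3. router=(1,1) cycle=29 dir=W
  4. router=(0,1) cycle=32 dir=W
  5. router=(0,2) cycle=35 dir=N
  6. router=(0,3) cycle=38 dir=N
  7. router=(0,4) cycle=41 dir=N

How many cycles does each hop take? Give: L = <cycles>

L = 3

Between hops 0 and 1 the cycle counter advances 23 − 20 = 3.
One hop costs L cycles, so L = 3.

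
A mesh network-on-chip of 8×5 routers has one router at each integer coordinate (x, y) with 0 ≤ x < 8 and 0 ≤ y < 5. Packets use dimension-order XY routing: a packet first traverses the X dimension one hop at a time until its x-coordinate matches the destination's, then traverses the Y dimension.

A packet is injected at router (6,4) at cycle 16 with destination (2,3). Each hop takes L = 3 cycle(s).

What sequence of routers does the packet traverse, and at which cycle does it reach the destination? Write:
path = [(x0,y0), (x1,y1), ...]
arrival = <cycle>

hop 0: (6,4) @ cyc 16
hop 1: (5,4) @ cyc 19  [W]
hop 2: (4,4) @ cyc 22  [W]
hop 3: (3,4) @ cyc 25  [W]
hop 4: (2,4) @ cyc 28  [W]
hop 5: (2,3) @ cyc 31  [S]

path = [(6,4), (5,4), (4,4), (3,4), (2,4), (2,3)]
arrival = 31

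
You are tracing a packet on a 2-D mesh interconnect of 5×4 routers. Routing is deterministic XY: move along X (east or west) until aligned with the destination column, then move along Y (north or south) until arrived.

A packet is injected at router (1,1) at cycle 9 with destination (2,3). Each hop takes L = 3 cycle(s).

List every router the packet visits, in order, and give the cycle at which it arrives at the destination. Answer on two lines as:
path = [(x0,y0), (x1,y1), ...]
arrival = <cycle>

path = [(1,1), (2,1), (2,2), (2,3)]
arrival = 18

  0. router=(1,1) cycle=9 (inject)
  1. router=(2,1) cycle=12 dir=E
  2. router=(2,2) cycle=15 dir=N
  3. router=(2,3) cycle=18 dir=N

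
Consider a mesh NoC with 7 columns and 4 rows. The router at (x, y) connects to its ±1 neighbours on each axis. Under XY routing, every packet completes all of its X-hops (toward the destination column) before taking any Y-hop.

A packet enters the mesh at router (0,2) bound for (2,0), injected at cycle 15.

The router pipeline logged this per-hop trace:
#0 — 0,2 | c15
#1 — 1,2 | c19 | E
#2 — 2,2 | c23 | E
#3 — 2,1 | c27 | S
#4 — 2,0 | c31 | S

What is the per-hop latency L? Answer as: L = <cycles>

cyc[1] − cyc[0] = 19 − 15 = 4.
Each hop adds L, hence L = 4.

L = 4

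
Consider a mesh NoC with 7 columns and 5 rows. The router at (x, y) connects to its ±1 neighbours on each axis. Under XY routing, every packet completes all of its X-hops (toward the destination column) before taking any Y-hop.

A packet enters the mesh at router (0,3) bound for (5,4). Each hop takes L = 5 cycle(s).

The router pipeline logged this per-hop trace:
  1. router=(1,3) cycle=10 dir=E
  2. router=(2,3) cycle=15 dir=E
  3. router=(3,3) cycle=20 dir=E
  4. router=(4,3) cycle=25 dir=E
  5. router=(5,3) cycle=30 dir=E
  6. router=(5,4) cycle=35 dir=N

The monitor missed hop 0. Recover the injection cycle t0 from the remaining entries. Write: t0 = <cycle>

t0 = 5

cyc[1] = 10 and cyc[k] = t0 + k·L for every k.
t0 = cyc[1] − L = 10 − 5 = 5.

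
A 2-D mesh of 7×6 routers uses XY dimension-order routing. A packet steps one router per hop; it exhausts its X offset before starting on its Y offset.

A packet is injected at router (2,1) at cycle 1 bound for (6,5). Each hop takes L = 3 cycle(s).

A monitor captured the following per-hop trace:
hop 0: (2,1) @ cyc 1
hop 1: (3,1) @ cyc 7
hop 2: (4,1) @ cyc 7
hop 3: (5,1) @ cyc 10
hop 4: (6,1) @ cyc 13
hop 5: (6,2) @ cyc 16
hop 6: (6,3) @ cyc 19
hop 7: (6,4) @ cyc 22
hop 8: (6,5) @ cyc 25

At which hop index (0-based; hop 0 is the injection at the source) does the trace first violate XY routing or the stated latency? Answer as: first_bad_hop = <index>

first_bad_hop = 1

hop 1: step (+1,+0), +6 cyc — BAD: Δcyc=6≠L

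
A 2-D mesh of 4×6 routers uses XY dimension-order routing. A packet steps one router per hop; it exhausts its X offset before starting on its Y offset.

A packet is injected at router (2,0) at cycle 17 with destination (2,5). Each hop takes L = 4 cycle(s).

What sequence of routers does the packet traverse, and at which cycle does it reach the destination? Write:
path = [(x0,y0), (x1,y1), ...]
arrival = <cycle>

hop 0: (2,0) @ cyc 17
hop 1: (2,1) @ cyc 21  [N]
hop 2: (2,2) @ cyc 25  [N]
hop 3: (2,3) @ cyc 29  [N]
hop 4: (2,4) @ cyc 33  [N]
hop 5: (2,5) @ cyc 37  [N]

path = [(2,0), (2,1), (2,2), (2,3), (2,4), (2,5)]
arrival = 37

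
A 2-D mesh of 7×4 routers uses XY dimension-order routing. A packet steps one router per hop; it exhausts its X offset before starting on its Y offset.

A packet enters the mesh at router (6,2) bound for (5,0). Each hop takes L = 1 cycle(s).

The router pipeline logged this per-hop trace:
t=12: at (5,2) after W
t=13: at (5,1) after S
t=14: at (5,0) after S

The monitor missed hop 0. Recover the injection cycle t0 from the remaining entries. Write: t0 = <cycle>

t0 = 11

At hop 1 the cycle is 12; in general cyc_k = t0 + kL.
Subtract one hop: t0 = 12 − 1 = 11.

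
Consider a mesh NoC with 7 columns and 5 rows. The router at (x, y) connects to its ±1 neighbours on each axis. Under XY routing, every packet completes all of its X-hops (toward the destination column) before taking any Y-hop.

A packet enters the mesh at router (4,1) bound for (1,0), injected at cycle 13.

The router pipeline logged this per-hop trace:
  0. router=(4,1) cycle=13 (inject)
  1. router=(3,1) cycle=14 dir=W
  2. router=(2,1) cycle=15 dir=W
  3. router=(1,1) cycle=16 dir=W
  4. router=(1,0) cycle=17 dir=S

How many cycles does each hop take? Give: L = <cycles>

L = 1

Between hops 0 and 1 the cycle counter advances 14 − 13 = 1.
Each hop adds L, hence L = 1.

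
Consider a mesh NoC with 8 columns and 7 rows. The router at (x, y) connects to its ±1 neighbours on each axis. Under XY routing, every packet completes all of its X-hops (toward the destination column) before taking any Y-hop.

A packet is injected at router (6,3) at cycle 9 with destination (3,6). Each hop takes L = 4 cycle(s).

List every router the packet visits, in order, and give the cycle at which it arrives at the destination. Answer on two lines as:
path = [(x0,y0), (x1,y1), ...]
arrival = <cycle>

t=9: at (6,3)
t=13: at (5,3) after W
t=17: at (4,3) after W
t=21: at (3,3) after W
t=25: at (3,4) after N
t=29: at (3,5) after N
t=33: at (3,6) after N

path = [(6,3), (5,3), (4,3), (3,3), (3,4), (3,5), (3,6)]
arrival = 33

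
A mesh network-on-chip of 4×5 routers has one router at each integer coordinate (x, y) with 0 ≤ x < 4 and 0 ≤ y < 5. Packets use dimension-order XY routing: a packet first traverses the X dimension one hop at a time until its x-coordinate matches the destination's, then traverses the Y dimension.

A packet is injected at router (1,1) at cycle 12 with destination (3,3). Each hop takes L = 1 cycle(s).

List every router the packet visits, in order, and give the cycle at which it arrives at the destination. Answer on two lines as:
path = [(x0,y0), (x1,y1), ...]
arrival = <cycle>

  0. router=(1,1) cycle=12 (inject)
  1. router=(2,1) cycle=13 dir=E
  2. router=(3,1) cycle=14 dir=E
  3. router=(3,2) cycle=15 dir=N
  4. router=(3,3) cycle=16 dir=N

path = [(1,1), (2,1), (3,1), (3,2), (3,3)]
arrival = 16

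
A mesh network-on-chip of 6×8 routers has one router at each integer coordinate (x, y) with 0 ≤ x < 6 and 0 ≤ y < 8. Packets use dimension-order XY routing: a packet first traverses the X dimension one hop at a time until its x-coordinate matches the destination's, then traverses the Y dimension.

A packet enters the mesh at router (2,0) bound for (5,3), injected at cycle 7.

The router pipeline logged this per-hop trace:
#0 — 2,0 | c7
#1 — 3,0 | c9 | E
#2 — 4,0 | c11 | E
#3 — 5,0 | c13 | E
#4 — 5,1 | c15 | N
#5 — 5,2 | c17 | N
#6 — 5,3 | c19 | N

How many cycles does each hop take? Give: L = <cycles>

Between hops 0 and 1 the cycle counter advances 9 − 7 = 2.
Per-hop latency L = Δcyc = 2.

L = 2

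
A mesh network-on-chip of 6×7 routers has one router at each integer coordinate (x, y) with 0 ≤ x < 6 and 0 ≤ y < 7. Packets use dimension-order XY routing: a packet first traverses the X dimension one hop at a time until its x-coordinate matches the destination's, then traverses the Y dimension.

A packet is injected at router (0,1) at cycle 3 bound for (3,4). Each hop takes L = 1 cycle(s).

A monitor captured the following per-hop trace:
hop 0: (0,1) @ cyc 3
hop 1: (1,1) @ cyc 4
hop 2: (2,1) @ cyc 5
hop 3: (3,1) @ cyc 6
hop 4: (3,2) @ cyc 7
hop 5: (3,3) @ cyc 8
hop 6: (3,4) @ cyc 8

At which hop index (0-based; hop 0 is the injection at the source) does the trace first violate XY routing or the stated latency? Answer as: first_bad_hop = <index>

check 1→ d=(1,0) cyc+1: ok
check 2→ d=(1,0) cyc+1: ok
check 3→ d=(1,0) cyc+1: ok
check 4→ d=(0,1) cyc+1: ok
check 5→ d=(0,1) cyc+1: ok
check 6→ d=(0,1) cyc+0: BAD: Δcyc=0≠L

first_bad_hop = 6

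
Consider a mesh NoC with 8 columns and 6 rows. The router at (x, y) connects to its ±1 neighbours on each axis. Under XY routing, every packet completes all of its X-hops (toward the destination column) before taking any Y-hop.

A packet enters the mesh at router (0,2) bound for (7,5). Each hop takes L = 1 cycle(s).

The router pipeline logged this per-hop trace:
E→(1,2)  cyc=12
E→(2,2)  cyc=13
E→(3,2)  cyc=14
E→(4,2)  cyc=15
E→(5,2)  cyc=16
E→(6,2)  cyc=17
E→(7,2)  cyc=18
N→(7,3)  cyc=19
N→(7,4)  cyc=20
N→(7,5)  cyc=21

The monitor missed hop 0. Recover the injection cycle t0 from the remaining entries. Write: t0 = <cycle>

t0 = 11

cyc[1] = 12 and cyc[k] = t0 + k·L for every k.
t0 = cyc[1] − L = 12 − 1 = 11.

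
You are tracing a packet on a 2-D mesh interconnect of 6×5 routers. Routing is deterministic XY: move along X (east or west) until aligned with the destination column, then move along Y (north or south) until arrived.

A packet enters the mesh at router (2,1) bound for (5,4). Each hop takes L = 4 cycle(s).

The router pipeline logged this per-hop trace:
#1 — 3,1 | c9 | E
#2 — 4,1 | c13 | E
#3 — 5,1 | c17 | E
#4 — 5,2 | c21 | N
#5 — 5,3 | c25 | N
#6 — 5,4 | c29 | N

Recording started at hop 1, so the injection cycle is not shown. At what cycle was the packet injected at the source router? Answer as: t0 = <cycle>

t0 = 5

cyc[1] = 9 and cyc[k] = t0 + k·L for every k.
So t0 = 9 − 1·4 = 5.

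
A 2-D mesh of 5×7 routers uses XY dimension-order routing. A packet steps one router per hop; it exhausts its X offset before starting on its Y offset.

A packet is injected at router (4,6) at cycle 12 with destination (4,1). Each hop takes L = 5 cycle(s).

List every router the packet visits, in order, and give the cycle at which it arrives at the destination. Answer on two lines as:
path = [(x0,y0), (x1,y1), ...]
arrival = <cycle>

  0. router=(4,6) cycle=12 (inject)
  1. router=(4,5) cycle=17 dir=S
  2. router=(4,4) cycle=22 dir=S
  3. router=(4,3) cycle=27 dir=S
  4. router=(4,2) cycle=32 dir=S
  5. router=(4,1) cycle=37 dir=S

path = [(4,6), (4,5), (4,4), (4,3), (4,2), (4,1)]
arrival = 37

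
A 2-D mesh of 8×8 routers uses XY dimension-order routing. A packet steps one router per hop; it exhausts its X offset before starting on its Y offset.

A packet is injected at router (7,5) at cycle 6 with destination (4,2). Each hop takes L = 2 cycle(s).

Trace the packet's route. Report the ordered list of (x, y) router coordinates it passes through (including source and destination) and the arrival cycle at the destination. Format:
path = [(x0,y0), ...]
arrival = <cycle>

[0] x=7 y=5 t=6
[1] x=6 y=5 t=8 →W
[2] x=5 y=5 t=10 →W
[3] x=4 y=5 t=12 →W
[4] x=4 y=4 t=14 →S
[5] x=4 y=3 t=16 →S
[6] x=4 y=2 t=18 →S

path = [(7,5), (6,5), (5,5), (4,5), (4,4), (4,3), (4,2)]
arrival = 18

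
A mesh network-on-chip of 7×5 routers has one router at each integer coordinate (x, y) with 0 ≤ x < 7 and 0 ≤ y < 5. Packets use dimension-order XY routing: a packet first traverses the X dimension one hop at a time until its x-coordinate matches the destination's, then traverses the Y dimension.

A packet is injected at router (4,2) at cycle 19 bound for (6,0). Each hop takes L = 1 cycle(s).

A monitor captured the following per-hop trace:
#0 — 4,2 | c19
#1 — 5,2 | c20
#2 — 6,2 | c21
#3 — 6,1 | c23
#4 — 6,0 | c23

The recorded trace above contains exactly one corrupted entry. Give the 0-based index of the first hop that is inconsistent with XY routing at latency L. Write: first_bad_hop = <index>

first_bad_hop = 3

hop 1: step (+1,+0), +1 cyc — ok
hop 2: step (+1,+0), +1 cyc — ok
hop 3: step (+0,-1), +2 cyc — BAD: Δcyc=2≠L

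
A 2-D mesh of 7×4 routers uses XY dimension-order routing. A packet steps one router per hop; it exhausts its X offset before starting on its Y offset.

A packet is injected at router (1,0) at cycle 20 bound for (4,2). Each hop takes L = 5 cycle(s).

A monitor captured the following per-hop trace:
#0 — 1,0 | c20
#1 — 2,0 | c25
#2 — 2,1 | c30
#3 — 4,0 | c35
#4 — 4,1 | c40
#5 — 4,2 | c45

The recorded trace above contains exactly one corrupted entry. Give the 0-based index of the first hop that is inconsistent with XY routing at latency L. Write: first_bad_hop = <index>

first_bad_hop = 2

  1: Δx=+1 Δy=+0 Δt=5 [ok]
  2: Δx=+0 Δy=+1 Δt=5 [BAD: Y-move but x=2≠4]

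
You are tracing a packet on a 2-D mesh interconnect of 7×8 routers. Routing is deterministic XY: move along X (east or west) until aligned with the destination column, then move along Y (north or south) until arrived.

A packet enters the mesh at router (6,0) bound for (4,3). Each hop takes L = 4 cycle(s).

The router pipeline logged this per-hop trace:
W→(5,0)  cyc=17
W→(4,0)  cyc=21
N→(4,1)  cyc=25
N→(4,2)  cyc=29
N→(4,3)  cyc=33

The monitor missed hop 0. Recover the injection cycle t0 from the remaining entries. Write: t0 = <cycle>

t0 = 13

cyc[1] = 17 and cyc[k] = t0 + k·L for every k.
t0 = cyc[1] − L = 17 − 4 = 13.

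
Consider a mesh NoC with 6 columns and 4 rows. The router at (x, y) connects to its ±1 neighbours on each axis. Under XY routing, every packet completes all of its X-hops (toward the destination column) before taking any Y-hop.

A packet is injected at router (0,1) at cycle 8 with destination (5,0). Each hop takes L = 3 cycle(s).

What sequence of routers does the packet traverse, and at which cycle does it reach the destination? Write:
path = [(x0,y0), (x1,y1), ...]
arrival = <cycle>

path = [(0,1), (1,1), (2,1), (3,1), (4,1), (5,1), (5,0)]
arrival = 26

t=8: at (0,1)
t=11: at (1,1) after E
t=14: at (2,1) after E
t=17: at (3,1) after E
t=20: at (4,1) after E
t=23: at (5,1) after E
t=26: at (5,0) after S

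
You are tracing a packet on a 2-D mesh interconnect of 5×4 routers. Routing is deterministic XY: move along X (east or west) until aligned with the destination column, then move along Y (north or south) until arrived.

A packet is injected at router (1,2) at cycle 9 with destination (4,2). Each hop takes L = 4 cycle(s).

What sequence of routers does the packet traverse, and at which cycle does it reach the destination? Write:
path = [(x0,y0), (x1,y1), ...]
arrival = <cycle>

#0 — 1,2 | c9
#1 — 2,2 | c13 | E
#2 — 3,2 | c17 | E
#3 — 4,2 | c21 | E

path = [(1,2), (2,2), (3,2), (4,2)]
arrival = 21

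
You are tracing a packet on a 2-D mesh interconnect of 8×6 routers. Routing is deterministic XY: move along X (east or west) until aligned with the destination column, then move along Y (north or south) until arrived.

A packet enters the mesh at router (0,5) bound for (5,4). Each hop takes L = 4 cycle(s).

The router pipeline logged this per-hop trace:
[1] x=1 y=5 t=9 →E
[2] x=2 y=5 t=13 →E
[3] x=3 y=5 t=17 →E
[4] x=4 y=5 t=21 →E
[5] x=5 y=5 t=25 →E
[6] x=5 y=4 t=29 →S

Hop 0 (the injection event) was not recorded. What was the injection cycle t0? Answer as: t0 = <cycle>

t0 = 5

cyc[1] = 9 and cyc[k] = t0 + k·L for every k.
t0 = cyc[1] − L = 9 − 4 = 5.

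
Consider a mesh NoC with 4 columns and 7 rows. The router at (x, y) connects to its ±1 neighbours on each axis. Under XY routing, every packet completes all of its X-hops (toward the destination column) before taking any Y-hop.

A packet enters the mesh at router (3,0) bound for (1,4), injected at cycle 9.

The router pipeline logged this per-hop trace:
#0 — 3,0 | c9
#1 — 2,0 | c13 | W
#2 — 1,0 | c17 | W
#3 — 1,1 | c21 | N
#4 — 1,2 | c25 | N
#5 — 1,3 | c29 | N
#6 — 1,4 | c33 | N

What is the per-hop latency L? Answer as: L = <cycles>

L = 4

From hop 0 (9) to hop 1 (13): +4 cycles.
Per-hop latency L = Δcyc = 4.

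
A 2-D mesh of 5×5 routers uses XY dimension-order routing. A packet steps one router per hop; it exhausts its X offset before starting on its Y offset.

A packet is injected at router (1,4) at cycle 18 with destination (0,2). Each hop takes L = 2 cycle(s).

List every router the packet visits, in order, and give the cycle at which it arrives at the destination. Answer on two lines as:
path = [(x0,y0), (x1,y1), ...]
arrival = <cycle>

path = [(1,4), (0,4), (0,3), (0,2)]
arrival = 24

src (1,4)  cyc=18
W→(0,4)  cyc=20
S→(0,3)  cyc=22
S→(0,2)  cyc=24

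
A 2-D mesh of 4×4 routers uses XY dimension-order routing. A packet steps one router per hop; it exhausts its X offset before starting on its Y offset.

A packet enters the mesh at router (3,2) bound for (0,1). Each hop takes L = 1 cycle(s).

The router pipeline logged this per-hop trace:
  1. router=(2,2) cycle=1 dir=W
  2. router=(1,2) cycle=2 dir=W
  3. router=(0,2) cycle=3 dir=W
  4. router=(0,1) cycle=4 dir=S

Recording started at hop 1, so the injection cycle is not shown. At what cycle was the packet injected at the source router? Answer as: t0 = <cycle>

Hop 1 reached at cycle 1; hop k is at t0 + k·L.
t0 = cyc[1] − L = 1 − 1 = 0.

t0 = 0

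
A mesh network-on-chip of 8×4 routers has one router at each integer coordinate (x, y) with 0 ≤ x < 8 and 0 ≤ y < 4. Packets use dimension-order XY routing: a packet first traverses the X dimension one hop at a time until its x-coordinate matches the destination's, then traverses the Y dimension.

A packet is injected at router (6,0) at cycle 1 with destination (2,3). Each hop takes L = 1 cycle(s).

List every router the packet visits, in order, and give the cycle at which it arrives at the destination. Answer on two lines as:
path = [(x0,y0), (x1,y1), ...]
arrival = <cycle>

t=1: at (6,0)
t=2: at (5,0) after W
t=3: at (4,0) after W
t=4: at (3,0) after W
t=5: at (2,0) after W
t=6: at (2,1) after N
t=7: at (2,2) after N
t=8: at (2,3) after N

path = [(6,0), (5,0), (4,0), (3,0), (2,0), (2,1), (2,2), (2,3)]
arrival = 8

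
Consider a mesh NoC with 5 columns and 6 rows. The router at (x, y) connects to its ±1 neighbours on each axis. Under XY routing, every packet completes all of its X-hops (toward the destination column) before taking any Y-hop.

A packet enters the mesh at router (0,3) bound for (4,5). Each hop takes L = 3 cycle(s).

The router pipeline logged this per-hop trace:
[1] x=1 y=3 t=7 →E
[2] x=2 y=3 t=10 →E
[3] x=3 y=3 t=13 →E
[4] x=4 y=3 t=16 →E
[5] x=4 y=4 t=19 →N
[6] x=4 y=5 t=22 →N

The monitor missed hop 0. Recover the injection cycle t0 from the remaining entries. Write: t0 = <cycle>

t0 = 4

At hop 1 the cycle is 7; in general cyc_k = t0 + kL.
Therefore t0 = 7 − L = 4.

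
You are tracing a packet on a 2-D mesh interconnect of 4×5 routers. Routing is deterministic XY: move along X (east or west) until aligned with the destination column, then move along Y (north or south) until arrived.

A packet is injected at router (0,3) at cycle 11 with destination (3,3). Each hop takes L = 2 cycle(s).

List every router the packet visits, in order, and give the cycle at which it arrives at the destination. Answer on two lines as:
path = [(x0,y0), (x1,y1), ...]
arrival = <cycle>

path = [(0,3), (1,3), (2,3), (3,3)]
arrival = 17

hop 0: (0,3) @ cyc 11
hop 1: (1,3) @ cyc 13  [E]
hop 2: (2,3) @ cyc 15  [E]
hop 3: (3,3) @ cyc 17  [E]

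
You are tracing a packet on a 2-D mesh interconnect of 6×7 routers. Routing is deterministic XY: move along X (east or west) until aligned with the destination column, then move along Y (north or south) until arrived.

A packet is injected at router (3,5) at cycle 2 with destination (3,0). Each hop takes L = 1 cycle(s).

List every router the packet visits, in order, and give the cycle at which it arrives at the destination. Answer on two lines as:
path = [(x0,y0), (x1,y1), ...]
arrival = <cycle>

path = [(3,5), (3,4), (3,3), (3,2), (3,1), (3,0)]
arrival = 7

hop 0: (3,5) @ cyc 2
hop 1: (3,4) @ cyc 3  [S]
hop 2: (3,3) @ cyc 4  [S]
hop 3: (3,2) @ cyc 5  [S]
hop 4: (3,1) @ cyc 6  [S]
hop 5: (3,0) @ cyc 7  [S]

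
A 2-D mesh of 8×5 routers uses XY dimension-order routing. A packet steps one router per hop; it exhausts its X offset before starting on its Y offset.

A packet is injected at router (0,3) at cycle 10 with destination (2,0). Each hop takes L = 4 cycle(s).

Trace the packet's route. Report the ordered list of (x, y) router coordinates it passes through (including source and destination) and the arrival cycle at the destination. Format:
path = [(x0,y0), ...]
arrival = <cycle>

  0. router=(0,3) cycle=10 (inject)
  1. router=(1,3) cycle=14 dir=E
  2. router=(2,3) cycle=18 dir=E
  3. router=(2,2) cycle=22 dir=S
  4. router=(2,1) cycle=26 dir=S
  5. router=(2,0) cycle=30 dir=S

path = [(0,3), (1,3), (2,3), (2,2), (2,1), (2,0)]
arrival = 30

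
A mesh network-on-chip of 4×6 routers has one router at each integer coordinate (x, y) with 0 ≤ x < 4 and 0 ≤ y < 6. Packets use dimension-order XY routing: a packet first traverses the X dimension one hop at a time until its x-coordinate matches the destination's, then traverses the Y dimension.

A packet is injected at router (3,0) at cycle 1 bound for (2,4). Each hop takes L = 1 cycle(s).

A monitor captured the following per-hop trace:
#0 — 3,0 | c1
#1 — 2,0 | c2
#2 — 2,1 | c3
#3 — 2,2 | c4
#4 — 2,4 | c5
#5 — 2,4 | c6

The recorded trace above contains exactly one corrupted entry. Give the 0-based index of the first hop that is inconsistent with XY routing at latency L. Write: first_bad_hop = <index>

[1] (-1,+0) / 1c ⇒ ok
[2] (+0,+1) / 1c ⇒ ok
[3] (+0,+1) / 1c ⇒ ok
[4] (+0,+2) / 1c ⇒ BAD: non-unit step

first_bad_hop = 4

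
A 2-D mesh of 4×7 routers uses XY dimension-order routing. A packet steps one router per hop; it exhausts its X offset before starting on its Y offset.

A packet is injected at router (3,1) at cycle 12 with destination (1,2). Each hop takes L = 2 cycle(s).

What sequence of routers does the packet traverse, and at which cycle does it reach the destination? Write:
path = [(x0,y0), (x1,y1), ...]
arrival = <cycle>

path = [(3,1), (2,1), (1,1), (1,2)]
arrival = 18

hop 0: (3,1) @ cyc 12
hop 1: (2,1) @ cyc 14  [W]
hop 2: (1,1) @ cyc 16  [W]
hop 3: (1,2) @ cyc 18  [N]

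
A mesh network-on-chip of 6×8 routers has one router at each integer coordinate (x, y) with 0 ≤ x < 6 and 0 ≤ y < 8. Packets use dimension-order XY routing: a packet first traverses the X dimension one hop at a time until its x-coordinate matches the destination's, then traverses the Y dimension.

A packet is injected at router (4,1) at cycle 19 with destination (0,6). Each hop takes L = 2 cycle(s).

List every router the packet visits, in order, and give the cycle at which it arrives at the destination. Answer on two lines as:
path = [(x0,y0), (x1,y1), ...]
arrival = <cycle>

path = [(4,1), (3,1), (2,1), (1,1), (0,1), (0,2), (0,3), (0,4), (0,5), (0,6)]
arrival = 37

hop 0: (4,1) @ cyc 19
hop 1: (3,1) @ cyc 21  [W]
hop 2: (2,1) @ cyc 23  [W]
hop 3: (1,1) @ cyc 25  [W]
hop 4: (0,1) @ cyc 27  [W]
hop 5: (0,2) @ cyc 29  [N]
hop 6: (0,3) @ cyc 31  [N]
hop 7: (0,4) @ cyc 33  [N]
hop 8: (0,5) @ cyc 35  [N]
hop 9: (0,6) @ cyc 37  [N]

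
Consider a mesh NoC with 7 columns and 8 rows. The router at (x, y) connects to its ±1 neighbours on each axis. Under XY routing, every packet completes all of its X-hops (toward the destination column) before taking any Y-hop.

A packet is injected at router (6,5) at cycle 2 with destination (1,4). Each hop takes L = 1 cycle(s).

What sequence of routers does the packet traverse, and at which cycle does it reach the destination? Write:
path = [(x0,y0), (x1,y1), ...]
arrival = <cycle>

  0. router=(6,5) cycle=2 (inject)
  1. router=(5,5) cycle=3 dir=W
  2. router=(4,5) cycle=4 dir=W
  3. router=(3,5) cycle=5 dir=W
  4. router=(2,5) cycle=6 dir=W
  5. router=(1,5) cycle=7 dir=W
  6. router=(1,4) cycle=8 dir=S

path = [(6,5), (5,5), (4,5), (3,5), (2,5), (1,5), (1,4)]
arrival = 8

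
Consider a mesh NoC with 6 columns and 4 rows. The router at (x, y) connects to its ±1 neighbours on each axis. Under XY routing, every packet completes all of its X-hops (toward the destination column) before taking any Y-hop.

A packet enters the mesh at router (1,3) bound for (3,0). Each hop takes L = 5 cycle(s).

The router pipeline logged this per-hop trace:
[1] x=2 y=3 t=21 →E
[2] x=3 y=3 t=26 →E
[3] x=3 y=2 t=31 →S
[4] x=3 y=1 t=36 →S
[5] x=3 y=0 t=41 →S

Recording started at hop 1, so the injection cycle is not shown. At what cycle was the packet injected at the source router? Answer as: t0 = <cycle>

cyc[1] = 21 and cyc[k] = t0 + k·L for every k.
So t0 = 21 − 1·5 = 16.

t0 = 16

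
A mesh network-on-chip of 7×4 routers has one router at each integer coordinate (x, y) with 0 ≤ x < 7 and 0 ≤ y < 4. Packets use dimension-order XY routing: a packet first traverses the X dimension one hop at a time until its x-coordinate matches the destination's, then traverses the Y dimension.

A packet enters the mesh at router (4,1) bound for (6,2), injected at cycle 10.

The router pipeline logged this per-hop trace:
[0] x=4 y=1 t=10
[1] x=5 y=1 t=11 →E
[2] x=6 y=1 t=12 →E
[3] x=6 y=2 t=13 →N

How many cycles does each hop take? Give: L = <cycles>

From hop 0 (10) to hop 1 (11): +1 cycles.
Per-hop latency L = Δcyc = 1.

L = 1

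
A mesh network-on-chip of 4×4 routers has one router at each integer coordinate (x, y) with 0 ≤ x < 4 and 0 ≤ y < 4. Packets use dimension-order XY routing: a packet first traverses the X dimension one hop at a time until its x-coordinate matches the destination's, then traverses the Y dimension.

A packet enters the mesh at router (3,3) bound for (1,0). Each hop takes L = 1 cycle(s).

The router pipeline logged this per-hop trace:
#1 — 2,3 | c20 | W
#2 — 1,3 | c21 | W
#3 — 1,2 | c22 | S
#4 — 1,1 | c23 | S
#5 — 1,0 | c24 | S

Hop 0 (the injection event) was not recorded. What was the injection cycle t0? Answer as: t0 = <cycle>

Hop 1 reached at cycle 20; hop k is at t0 + k·L.
Subtract one hop: t0 = 20 − 1 = 19.

t0 = 19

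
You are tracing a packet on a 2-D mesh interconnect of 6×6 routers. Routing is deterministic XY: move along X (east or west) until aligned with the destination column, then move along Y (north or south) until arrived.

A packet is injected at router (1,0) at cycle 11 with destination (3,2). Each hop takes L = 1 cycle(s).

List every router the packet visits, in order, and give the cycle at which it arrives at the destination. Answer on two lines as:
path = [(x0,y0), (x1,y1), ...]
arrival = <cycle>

path = [(1,0), (2,0), (3,0), (3,1), (3,2)]
arrival = 15

[0] x=1 y=0 t=11
[1] x=2 y=0 t=12 →E
[2] x=3 y=0 t=13 →E
[3] x=3 y=1 t=14 →N
[4] x=3 y=2 t=15 →N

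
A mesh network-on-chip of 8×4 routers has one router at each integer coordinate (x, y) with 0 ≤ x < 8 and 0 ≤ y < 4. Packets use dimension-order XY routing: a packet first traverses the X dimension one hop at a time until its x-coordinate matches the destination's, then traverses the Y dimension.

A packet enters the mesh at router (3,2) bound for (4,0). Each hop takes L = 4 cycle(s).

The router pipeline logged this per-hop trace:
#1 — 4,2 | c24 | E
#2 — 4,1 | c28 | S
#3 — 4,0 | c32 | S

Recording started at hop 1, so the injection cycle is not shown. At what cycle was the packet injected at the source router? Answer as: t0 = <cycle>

t0 = 20

Hop 1 reached at cycle 24; hop k is at t0 + k·L.
Subtract one hop: t0 = 24 − 4 = 20.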